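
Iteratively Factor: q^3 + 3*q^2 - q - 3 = (q - 1)*(q^2 + 4*q + 3) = (q - 1)*(q + 3)*(q + 1)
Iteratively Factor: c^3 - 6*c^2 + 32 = (c - 4)*(c^2 - 2*c - 8) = (c - 4)^2*(c + 2)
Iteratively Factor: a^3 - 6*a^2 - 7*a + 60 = (a - 5)*(a^2 - a - 12) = (a - 5)*(a + 3)*(a - 4)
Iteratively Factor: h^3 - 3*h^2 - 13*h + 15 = (h - 1)*(h^2 - 2*h - 15) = (h - 5)*(h - 1)*(h + 3)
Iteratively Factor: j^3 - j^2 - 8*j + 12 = (j - 2)*(j^2 + j - 6) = (j - 2)^2*(j + 3)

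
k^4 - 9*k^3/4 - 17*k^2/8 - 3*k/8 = k*(k - 3)*(k + 1/4)*(k + 1/2)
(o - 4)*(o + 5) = o^2 + o - 20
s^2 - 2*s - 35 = (s - 7)*(s + 5)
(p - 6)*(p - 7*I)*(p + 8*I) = p^3 - 6*p^2 + I*p^2 + 56*p - 6*I*p - 336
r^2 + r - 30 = (r - 5)*(r + 6)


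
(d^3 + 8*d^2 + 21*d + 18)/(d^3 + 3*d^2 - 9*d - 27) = (d + 2)/(d - 3)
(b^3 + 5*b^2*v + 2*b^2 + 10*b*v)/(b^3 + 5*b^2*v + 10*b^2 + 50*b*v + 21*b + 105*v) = b*(b + 2)/(b^2 + 10*b + 21)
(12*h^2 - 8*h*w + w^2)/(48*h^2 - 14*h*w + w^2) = (-2*h + w)/(-8*h + w)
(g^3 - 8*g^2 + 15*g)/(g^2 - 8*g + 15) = g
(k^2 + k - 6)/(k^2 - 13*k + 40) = (k^2 + k - 6)/(k^2 - 13*k + 40)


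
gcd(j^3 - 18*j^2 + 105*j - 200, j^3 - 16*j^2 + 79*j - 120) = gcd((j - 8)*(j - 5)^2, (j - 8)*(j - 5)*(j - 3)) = j^2 - 13*j + 40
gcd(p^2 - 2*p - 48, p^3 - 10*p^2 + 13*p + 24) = p - 8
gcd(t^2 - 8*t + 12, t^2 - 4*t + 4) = t - 2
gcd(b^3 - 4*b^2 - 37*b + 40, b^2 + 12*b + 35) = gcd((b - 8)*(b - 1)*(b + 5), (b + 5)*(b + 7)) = b + 5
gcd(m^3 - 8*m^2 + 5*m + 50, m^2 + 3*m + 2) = m + 2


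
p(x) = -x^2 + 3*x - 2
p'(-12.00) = 27.00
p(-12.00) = -182.00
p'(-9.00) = 21.00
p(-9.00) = -110.00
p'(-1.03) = 5.06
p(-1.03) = -6.15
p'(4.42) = -5.84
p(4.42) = -8.28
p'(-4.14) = 11.28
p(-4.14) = -31.56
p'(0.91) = 1.18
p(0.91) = -0.10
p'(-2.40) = 7.80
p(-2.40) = -14.96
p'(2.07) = -1.14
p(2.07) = -0.07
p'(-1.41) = 5.82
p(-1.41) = -8.22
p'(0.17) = 2.66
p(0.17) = -1.52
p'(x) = 3 - 2*x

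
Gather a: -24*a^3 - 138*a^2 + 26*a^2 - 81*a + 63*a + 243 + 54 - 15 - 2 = -24*a^3 - 112*a^2 - 18*a + 280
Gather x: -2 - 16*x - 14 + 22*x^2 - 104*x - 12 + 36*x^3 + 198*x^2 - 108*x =36*x^3 + 220*x^2 - 228*x - 28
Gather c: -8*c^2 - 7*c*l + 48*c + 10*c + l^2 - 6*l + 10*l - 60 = -8*c^2 + c*(58 - 7*l) + l^2 + 4*l - 60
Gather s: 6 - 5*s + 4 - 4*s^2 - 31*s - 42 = -4*s^2 - 36*s - 32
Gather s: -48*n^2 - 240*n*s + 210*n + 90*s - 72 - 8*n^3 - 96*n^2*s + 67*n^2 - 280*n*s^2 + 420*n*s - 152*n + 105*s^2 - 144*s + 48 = -8*n^3 + 19*n^2 + 58*n + s^2*(105 - 280*n) + s*(-96*n^2 + 180*n - 54) - 24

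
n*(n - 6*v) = n^2 - 6*n*v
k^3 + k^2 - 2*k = k*(k - 1)*(k + 2)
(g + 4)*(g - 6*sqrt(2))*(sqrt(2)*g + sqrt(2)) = sqrt(2)*g^3 - 12*g^2 + 5*sqrt(2)*g^2 - 60*g + 4*sqrt(2)*g - 48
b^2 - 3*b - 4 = (b - 4)*(b + 1)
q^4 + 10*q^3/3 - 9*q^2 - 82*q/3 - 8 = (q - 3)*(q + 1/3)*(q + 2)*(q + 4)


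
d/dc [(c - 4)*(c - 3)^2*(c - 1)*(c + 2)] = 5*c^4 - 36*c^3 + 63*c^2 + 34*c - 102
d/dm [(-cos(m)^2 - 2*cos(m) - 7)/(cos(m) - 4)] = (cos(m)^2 - 8*cos(m) - 15)*sin(m)/(cos(m) - 4)^2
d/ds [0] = 0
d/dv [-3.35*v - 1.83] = -3.35000000000000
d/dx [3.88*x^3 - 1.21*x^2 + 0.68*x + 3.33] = 11.64*x^2 - 2.42*x + 0.68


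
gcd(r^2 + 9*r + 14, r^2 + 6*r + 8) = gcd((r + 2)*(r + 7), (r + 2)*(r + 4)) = r + 2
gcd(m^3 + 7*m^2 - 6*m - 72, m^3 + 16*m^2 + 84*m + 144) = m^2 + 10*m + 24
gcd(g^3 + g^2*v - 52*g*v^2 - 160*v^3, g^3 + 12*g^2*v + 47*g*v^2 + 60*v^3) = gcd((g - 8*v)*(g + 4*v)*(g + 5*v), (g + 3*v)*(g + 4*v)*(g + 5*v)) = g^2 + 9*g*v + 20*v^2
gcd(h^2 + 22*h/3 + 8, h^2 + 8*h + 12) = h + 6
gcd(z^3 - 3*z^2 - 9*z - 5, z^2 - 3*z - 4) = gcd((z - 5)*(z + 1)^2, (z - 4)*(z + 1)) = z + 1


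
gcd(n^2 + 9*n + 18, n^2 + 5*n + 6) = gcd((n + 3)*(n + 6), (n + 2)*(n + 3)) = n + 3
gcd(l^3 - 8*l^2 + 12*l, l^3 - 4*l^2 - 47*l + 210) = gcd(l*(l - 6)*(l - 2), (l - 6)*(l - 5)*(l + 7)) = l - 6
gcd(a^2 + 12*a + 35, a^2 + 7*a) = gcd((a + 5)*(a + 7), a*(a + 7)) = a + 7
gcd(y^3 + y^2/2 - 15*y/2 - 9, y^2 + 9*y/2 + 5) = y + 2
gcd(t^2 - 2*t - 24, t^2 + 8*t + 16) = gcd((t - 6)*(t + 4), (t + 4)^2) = t + 4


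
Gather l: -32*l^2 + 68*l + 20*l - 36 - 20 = -32*l^2 + 88*l - 56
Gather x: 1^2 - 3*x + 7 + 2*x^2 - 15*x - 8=2*x^2 - 18*x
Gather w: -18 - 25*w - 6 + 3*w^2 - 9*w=3*w^2 - 34*w - 24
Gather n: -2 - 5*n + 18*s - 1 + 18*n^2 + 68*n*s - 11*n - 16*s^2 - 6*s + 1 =18*n^2 + n*(68*s - 16) - 16*s^2 + 12*s - 2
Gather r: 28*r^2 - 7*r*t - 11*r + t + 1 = 28*r^2 + r*(-7*t - 11) + t + 1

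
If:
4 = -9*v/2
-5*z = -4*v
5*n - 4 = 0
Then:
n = 4/5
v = -8/9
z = -32/45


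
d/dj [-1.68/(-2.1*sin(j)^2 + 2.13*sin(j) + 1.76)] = (3.5784 - 7.056*sin(j))*cos(j)/(-2.1*sin(j)^2 + 2.13*sin(j) + 1.76)^2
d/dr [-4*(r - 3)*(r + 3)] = -8*r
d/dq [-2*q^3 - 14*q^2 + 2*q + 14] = -6*q^2 - 28*q + 2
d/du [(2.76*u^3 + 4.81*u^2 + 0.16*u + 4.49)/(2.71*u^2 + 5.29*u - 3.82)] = (7.4796*u^4 + 29.2008*u^3 - 6.6183*u^2 - 61.0842*u - 24.3633)/(7.3441*u^4 + 28.6718*u^3 + 7.2797*u^2 - 40.4156*u + 14.5924)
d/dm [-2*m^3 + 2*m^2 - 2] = 2*m*(2 - 3*m)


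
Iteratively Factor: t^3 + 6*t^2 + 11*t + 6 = (t + 3)*(t^2 + 3*t + 2) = (t + 2)*(t + 3)*(t + 1)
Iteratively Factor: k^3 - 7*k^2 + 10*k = (k - 5)*(k^2 - 2*k) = (k - 5)*(k - 2)*(k)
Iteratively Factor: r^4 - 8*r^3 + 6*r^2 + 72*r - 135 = (r - 3)*(r^3 - 5*r^2 - 9*r + 45) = (r - 3)*(r + 3)*(r^2 - 8*r + 15) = (r - 3)^2*(r + 3)*(r - 5)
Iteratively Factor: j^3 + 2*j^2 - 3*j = (j)*(j^2 + 2*j - 3) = j*(j + 3)*(j - 1)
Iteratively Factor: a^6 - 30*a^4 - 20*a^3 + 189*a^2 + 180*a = (a - 5)*(a^5 + 5*a^4 - 5*a^3 - 45*a^2 - 36*a) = (a - 5)*(a - 3)*(a^4 + 8*a^3 + 19*a^2 + 12*a) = (a - 5)*(a - 3)*(a + 1)*(a^3 + 7*a^2 + 12*a) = (a - 5)*(a - 3)*(a + 1)*(a + 4)*(a^2 + 3*a) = (a - 5)*(a - 3)*(a + 1)*(a + 3)*(a + 4)*(a)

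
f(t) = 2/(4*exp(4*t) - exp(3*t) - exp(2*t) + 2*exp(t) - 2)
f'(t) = 2*(-16*exp(4*t) + 3*exp(3*t) + 2*exp(2*t) - 2*exp(t))/(4*exp(4*t) - exp(3*t) - exp(2*t) + 2*exp(t) - 2)^2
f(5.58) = 0.00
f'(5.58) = -0.00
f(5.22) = 0.00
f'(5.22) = -0.00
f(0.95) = 0.01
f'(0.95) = -0.05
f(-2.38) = -1.10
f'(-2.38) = -0.10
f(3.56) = 0.00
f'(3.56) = -0.00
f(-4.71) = -1.01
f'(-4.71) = -0.01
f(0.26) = 0.25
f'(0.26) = -1.17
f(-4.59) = -1.01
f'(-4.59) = -0.01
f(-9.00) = -1.00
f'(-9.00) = 0.00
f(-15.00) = -1.00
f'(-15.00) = 0.00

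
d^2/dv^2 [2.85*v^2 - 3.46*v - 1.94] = 5.70000000000000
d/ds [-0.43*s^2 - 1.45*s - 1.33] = -0.86*s - 1.45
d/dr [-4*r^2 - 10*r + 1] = -8*r - 10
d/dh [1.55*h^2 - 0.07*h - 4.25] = 3.1*h - 0.07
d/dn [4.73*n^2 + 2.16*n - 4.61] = 9.46*n + 2.16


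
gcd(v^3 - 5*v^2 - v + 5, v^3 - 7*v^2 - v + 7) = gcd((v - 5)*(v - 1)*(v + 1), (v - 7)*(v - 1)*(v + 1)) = v^2 - 1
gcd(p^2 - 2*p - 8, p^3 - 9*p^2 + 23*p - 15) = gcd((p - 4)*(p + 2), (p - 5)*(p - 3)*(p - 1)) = 1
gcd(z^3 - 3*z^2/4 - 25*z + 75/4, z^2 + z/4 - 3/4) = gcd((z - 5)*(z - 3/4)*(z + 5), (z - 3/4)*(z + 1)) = z - 3/4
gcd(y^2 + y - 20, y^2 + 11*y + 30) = y + 5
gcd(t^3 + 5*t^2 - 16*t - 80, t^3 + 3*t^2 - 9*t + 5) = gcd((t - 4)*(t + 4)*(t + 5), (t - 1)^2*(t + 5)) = t + 5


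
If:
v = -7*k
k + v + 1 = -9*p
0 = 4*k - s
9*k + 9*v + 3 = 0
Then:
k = 1/18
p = -2/27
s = 2/9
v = -7/18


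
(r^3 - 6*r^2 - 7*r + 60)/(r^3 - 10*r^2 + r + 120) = (r - 4)/(r - 8)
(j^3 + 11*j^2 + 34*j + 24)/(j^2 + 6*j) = j + 5 + 4/j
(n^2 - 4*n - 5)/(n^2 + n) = (n - 5)/n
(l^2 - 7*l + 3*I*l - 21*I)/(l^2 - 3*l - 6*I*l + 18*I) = (l^2 + l*(-7 + 3*I) - 21*I)/(l^2 + l*(-3 - 6*I) + 18*I)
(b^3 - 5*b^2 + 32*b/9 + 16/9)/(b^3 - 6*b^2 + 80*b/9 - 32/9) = (3*b + 1)/(3*b - 2)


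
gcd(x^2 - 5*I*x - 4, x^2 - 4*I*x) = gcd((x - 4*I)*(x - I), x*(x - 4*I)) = x - 4*I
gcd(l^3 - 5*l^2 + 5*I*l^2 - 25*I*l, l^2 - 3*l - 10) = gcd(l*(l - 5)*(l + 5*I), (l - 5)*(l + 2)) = l - 5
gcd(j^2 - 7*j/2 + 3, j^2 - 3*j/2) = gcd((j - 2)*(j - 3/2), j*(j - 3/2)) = j - 3/2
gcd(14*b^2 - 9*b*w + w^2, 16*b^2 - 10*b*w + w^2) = -2*b + w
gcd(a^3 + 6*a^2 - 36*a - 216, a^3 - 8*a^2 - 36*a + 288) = a^2 - 36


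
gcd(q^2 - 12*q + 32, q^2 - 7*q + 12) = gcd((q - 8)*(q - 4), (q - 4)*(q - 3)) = q - 4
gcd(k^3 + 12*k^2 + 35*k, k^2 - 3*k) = k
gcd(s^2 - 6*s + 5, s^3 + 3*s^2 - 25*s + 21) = s - 1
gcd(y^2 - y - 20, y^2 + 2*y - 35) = y - 5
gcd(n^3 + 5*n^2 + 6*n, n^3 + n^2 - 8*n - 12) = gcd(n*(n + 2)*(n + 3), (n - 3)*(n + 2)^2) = n + 2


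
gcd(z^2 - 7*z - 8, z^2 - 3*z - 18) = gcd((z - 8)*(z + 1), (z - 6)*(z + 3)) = 1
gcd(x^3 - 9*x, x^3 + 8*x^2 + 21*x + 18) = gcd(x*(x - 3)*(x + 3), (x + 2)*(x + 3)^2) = x + 3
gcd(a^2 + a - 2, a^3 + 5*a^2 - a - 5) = a - 1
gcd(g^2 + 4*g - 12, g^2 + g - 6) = g - 2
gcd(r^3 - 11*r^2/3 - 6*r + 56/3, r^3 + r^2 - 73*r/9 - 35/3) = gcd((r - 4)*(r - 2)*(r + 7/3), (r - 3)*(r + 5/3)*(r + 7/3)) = r + 7/3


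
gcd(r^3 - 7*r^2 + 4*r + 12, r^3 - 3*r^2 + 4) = r^2 - r - 2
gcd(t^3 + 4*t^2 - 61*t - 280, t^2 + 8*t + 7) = t + 7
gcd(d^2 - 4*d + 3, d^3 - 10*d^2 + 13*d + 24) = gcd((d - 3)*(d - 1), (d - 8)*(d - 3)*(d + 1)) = d - 3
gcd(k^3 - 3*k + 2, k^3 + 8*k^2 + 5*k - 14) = k^2 + k - 2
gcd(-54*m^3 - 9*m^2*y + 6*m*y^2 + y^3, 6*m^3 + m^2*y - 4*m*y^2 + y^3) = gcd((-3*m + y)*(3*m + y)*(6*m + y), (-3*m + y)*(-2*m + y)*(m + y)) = -3*m + y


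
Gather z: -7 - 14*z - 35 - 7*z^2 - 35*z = -7*z^2 - 49*z - 42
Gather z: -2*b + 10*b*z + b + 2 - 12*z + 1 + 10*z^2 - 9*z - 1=-b + 10*z^2 + z*(10*b - 21) + 2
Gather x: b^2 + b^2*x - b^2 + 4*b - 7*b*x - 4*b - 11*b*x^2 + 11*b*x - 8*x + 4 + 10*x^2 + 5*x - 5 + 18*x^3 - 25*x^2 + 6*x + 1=18*x^3 + x^2*(-11*b - 15) + x*(b^2 + 4*b + 3)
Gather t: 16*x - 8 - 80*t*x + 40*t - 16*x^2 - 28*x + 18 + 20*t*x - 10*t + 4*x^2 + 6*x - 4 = t*(30 - 60*x) - 12*x^2 - 6*x + 6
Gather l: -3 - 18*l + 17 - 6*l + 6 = 20 - 24*l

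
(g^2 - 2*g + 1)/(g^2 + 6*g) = (g^2 - 2*g + 1)/(g*(g + 6))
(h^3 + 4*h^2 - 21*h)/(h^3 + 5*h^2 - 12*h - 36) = h*(h + 7)/(h^2 + 8*h + 12)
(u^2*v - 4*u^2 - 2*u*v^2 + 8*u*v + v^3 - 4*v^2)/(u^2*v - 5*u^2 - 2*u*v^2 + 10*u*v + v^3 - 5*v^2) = (v - 4)/(v - 5)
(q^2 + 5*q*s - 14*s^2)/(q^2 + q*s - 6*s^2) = (q + 7*s)/(q + 3*s)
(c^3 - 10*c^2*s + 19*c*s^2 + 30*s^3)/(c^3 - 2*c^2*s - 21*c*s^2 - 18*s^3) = (c - 5*s)/(c + 3*s)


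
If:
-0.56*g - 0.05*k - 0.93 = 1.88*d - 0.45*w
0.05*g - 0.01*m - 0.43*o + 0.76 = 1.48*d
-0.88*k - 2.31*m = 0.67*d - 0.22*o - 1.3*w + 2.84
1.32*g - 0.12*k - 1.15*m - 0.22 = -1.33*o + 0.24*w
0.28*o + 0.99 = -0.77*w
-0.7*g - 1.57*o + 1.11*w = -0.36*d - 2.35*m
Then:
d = -0.20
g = -1.70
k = -10.85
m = 2.00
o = 2.22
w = -2.09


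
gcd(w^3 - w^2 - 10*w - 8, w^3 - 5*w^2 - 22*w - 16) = w^2 + 3*w + 2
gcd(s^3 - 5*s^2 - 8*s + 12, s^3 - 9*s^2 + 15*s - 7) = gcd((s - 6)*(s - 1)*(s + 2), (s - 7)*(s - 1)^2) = s - 1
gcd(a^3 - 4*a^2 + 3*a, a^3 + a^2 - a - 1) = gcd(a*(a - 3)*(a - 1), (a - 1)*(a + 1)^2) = a - 1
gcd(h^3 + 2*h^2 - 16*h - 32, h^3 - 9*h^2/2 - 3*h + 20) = h^2 - 2*h - 8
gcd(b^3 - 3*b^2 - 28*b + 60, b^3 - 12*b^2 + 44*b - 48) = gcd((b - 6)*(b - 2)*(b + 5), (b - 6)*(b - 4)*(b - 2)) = b^2 - 8*b + 12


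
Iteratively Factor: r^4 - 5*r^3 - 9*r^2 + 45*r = (r - 5)*(r^3 - 9*r) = r*(r - 5)*(r^2 - 9) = r*(r - 5)*(r + 3)*(r - 3)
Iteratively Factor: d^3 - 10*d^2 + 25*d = (d)*(d^2 - 10*d + 25) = d*(d - 5)*(d - 5)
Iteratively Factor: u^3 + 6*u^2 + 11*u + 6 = (u + 3)*(u^2 + 3*u + 2) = (u + 1)*(u + 3)*(u + 2)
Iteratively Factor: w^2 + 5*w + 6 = (w + 3)*(w + 2)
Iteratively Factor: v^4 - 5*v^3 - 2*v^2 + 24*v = (v + 2)*(v^3 - 7*v^2 + 12*v) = (v - 4)*(v + 2)*(v^2 - 3*v) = (v - 4)*(v - 3)*(v + 2)*(v)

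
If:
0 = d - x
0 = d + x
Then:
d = 0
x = 0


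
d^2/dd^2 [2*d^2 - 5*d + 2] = 4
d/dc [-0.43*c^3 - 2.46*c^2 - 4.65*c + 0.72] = -1.29*c^2 - 4.92*c - 4.65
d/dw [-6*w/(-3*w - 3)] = 2/(w + 1)^2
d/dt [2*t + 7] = 2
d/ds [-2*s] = -2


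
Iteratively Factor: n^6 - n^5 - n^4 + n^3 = (n)*(n^5 - n^4 - n^3 + n^2) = n*(n - 1)*(n^4 - n^2) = n^2*(n - 1)*(n^3 - n) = n^2*(n - 1)^2*(n^2 + n) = n^3*(n - 1)^2*(n + 1)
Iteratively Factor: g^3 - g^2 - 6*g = (g)*(g^2 - g - 6) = g*(g + 2)*(g - 3)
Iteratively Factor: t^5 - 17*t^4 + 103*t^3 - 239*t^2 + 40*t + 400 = (t - 5)*(t^4 - 12*t^3 + 43*t^2 - 24*t - 80) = (t - 5)*(t - 4)*(t^3 - 8*t^2 + 11*t + 20) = (t - 5)^2*(t - 4)*(t^2 - 3*t - 4) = (t - 5)^2*(t - 4)*(t + 1)*(t - 4)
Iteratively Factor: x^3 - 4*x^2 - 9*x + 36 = (x - 4)*(x^2 - 9) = (x - 4)*(x - 3)*(x + 3)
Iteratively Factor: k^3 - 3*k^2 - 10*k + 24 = (k + 3)*(k^2 - 6*k + 8) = (k - 2)*(k + 3)*(k - 4)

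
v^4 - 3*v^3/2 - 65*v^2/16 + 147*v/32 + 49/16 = (v - 2)*(v - 7/4)*(v + 1/2)*(v + 7/4)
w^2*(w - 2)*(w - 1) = w^4 - 3*w^3 + 2*w^2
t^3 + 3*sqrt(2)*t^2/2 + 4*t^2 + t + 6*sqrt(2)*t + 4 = (t + 4)*(t + sqrt(2)/2)*(t + sqrt(2))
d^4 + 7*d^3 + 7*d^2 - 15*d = d*(d - 1)*(d + 3)*(d + 5)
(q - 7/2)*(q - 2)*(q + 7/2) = q^3 - 2*q^2 - 49*q/4 + 49/2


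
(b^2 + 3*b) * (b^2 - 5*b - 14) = b^4 - 2*b^3 - 29*b^2 - 42*b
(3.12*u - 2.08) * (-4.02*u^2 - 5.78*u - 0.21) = -12.5424*u^3 - 9.672*u^2 + 11.3672*u + 0.4368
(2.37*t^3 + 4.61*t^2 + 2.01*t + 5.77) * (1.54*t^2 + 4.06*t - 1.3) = 3.6498*t^5 + 16.7216*t^4 + 18.731*t^3 + 11.0534*t^2 + 20.8132*t - 7.501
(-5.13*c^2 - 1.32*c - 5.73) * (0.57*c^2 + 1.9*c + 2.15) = -2.9241*c^4 - 10.4994*c^3 - 16.8036*c^2 - 13.725*c - 12.3195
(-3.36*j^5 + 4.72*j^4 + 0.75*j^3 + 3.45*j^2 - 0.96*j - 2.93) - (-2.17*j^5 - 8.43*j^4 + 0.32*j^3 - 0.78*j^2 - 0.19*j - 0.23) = -1.19*j^5 + 13.15*j^4 + 0.43*j^3 + 4.23*j^2 - 0.77*j - 2.7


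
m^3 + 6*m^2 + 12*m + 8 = (m + 2)^3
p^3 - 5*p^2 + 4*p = p*(p - 4)*(p - 1)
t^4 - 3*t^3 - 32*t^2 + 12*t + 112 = (t - 7)*(t - 2)*(t + 2)*(t + 4)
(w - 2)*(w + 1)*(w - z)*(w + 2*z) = w^4 + w^3*z - w^3 - 2*w^2*z^2 - w^2*z - 2*w^2 + 2*w*z^2 - 2*w*z + 4*z^2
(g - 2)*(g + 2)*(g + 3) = g^3 + 3*g^2 - 4*g - 12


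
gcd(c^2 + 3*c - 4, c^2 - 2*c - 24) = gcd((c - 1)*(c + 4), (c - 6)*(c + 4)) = c + 4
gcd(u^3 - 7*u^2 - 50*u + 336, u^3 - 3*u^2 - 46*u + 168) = u^2 + u - 42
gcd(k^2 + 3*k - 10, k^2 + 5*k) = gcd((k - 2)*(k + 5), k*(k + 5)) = k + 5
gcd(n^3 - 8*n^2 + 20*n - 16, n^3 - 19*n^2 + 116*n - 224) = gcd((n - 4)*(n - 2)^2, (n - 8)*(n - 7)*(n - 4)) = n - 4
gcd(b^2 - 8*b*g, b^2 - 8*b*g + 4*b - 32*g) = b - 8*g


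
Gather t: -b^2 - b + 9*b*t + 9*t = -b^2 - b + t*(9*b + 9)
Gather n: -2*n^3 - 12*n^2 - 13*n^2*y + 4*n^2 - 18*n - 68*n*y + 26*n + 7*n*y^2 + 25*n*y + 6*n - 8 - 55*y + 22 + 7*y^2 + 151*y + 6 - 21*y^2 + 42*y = -2*n^3 + n^2*(-13*y - 8) + n*(7*y^2 - 43*y + 14) - 14*y^2 + 138*y + 20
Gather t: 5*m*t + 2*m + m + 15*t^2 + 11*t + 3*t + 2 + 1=3*m + 15*t^2 + t*(5*m + 14) + 3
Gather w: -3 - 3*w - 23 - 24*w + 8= -27*w - 18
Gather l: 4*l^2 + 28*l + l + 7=4*l^2 + 29*l + 7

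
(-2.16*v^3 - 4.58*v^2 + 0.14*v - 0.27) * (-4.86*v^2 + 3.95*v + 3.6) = 10.4976*v^5 + 13.7268*v^4 - 26.5474*v^3 - 14.6228*v^2 - 0.5625*v - 0.972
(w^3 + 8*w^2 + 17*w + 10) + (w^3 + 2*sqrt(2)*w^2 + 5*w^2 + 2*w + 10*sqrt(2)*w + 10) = 2*w^3 + 2*sqrt(2)*w^2 + 13*w^2 + 10*sqrt(2)*w + 19*w + 20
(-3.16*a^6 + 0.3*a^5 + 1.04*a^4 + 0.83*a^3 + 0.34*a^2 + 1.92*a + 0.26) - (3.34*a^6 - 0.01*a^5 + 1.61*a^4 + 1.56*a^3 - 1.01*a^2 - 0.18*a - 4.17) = -6.5*a^6 + 0.31*a^5 - 0.57*a^4 - 0.73*a^3 + 1.35*a^2 + 2.1*a + 4.43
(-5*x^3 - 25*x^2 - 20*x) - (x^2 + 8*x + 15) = -5*x^3 - 26*x^2 - 28*x - 15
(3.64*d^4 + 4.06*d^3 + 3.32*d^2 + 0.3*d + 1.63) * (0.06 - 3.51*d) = -12.7764*d^5 - 14.0322*d^4 - 11.4096*d^3 - 0.8538*d^2 - 5.7033*d + 0.0978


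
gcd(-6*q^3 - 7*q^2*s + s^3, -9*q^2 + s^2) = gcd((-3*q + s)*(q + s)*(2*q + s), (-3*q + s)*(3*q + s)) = 3*q - s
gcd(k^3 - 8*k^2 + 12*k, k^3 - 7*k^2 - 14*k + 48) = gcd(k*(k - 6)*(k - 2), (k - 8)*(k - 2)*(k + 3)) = k - 2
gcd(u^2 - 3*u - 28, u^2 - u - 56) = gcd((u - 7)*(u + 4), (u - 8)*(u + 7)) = 1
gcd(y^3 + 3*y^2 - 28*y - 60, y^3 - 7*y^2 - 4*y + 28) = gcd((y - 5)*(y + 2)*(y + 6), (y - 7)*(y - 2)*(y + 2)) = y + 2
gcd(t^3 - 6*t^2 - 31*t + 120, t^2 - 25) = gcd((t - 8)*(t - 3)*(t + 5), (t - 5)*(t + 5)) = t + 5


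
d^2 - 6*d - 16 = (d - 8)*(d + 2)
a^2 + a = a*(a + 1)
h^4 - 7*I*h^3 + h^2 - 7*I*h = h*(h - 7*I)*(h - I)*(h + I)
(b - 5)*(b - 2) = b^2 - 7*b + 10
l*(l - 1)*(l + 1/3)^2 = l^4 - l^3/3 - 5*l^2/9 - l/9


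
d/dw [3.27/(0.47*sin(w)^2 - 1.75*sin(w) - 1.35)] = (5.7225 - 3.0738*sin(w))*cos(w)/(-0.47*sin(w)^2 + 1.75*sin(w) + 1.35)^2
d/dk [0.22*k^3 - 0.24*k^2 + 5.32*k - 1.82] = 0.66*k^2 - 0.48*k + 5.32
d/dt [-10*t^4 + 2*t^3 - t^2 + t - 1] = -40*t^3 + 6*t^2 - 2*t + 1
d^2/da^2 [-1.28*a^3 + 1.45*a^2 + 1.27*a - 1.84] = 2.9 - 7.68*a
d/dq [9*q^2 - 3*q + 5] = 18*q - 3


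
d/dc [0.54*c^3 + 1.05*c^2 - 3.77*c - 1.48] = 1.62*c^2 + 2.1*c - 3.77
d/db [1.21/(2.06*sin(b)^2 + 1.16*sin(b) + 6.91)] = -(4.9852*sin(b) + 1.4036)*cos(b)/(2.06*sin(b)^2 + 1.16*sin(b) + 6.91)^2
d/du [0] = 0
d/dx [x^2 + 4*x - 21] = 2*x + 4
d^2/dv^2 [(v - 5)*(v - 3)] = 2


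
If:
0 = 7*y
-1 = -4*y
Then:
No Solution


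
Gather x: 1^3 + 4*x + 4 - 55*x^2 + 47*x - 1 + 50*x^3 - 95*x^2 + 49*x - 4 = 50*x^3 - 150*x^2 + 100*x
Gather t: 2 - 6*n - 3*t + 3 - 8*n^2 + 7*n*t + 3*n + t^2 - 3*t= -8*n^2 - 3*n + t^2 + t*(7*n - 6) + 5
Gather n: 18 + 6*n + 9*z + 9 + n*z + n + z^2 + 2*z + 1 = n*(z + 7) + z^2 + 11*z + 28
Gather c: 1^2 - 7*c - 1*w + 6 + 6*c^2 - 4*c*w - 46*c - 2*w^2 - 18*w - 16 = 6*c^2 + c*(-4*w - 53) - 2*w^2 - 19*w - 9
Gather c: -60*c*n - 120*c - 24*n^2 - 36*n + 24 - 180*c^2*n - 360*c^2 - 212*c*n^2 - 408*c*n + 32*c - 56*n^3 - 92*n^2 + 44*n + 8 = c^2*(-180*n - 360) + c*(-212*n^2 - 468*n - 88) - 56*n^3 - 116*n^2 + 8*n + 32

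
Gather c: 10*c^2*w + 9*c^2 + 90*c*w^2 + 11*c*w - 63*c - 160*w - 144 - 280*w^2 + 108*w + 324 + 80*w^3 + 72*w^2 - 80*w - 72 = c^2*(10*w + 9) + c*(90*w^2 + 11*w - 63) + 80*w^3 - 208*w^2 - 132*w + 108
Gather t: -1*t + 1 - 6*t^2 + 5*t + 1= -6*t^2 + 4*t + 2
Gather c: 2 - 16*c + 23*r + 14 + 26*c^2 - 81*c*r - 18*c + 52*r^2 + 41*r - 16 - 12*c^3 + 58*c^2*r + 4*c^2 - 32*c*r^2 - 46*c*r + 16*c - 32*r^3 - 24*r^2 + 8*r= -12*c^3 + c^2*(58*r + 30) + c*(-32*r^2 - 127*r - 18) - 32*r^3 + 28*r^2 + 72*r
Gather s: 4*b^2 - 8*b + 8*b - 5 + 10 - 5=4*b^2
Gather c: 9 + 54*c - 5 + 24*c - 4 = 78*c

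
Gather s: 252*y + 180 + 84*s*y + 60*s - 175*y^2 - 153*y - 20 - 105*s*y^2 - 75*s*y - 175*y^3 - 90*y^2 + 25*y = s*(-105*y^2 + 9*y + 60) - 175*y^3 - 265*y^2 + 124*y + 160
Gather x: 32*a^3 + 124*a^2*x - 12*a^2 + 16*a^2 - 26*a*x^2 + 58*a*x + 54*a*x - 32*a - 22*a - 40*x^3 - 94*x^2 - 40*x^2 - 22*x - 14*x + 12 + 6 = 32*a^3 + 4*a^2 - 54*a - 40*x^3 + x^2*(-26*a - 134) + x*(124*a^2 + 112*a - 36) + 18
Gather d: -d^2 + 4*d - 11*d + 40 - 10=-d^2 - 7*d + 30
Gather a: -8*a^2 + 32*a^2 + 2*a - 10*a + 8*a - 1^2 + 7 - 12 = 24*a^2 - 6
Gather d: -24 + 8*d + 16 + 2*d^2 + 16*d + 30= 2*d^2 + 24*d + 22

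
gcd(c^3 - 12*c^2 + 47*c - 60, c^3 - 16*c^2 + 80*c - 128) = c - 4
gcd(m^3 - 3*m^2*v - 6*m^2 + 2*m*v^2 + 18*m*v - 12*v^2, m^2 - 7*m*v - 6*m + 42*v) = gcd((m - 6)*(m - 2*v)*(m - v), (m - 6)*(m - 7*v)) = m - 6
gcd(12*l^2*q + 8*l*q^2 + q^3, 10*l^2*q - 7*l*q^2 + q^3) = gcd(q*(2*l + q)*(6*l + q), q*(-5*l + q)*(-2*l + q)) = q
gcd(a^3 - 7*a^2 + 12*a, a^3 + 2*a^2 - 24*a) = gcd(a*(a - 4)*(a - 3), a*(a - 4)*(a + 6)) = a^2 - 4*a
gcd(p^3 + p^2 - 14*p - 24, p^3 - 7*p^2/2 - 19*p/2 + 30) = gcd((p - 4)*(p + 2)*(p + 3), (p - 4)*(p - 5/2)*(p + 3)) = p^2 - p - 12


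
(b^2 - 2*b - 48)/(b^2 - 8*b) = (b + 6)/b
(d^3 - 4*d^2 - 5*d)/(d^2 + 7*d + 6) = d*(d - 5)/(d + 6)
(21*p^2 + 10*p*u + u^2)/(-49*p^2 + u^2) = (-3*p - u)/(7*p - u)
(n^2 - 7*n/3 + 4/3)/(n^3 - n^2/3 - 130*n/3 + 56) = (n - 1)/(n^2 + n - 42)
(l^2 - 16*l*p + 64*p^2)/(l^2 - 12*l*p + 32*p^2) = (-l + 8*p)/(-l + 4*p)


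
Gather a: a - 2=a - 2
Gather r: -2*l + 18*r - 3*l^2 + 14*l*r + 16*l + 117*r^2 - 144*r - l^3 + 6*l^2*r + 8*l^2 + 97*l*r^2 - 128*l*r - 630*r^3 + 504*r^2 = -l^3 + 5*l^2 + 14*l - 630*r^3 + r^2*(97*l + 621) + r*(6*l^2 - 114*l - 126)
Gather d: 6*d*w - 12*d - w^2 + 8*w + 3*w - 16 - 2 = d*(6*w - 12) - w^2 + 11*w - 18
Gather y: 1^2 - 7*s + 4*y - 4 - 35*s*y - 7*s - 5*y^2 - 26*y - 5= -14*s - 5*y^2 + y*(-35*s - 22) - 8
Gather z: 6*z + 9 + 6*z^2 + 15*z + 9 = 6*z^2 + 21*z + 18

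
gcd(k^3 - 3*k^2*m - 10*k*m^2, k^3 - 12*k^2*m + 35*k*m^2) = k^2 - 5*k*m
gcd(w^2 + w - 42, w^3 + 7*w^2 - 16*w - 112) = w + 7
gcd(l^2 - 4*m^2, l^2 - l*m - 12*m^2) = 1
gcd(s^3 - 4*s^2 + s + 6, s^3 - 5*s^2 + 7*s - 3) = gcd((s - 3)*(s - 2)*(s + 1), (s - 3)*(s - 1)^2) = s - 3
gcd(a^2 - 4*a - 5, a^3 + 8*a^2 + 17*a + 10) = a + 1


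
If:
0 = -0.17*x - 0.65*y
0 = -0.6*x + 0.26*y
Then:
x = 0.00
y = 0.00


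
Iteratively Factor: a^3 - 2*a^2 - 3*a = (a + 1)*(a^2 - 3*a) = (a - 3)*(a + 1)*(a)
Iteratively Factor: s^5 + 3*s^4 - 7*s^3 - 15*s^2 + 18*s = (s - 1)*(s^4 + 4*s^3 - 3*s^2 - 18*s) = (s - 2)*(s - 1)*(s^3 + 6*s^2 + 9*s) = (s - 2)*(s - 1)*(s + 3)*(s^2 + 3*s) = (s - 2)*(s - 1)*(s + 3)^2*(s)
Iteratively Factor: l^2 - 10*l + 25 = (l - 5)*(l - 5)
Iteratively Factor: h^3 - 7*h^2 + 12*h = (h)*(h^2 - 7*h + 12) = h*(h - 4)*(h - 3)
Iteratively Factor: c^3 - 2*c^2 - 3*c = (c + 1)*(c^2 - 3*c) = (c - 3)*(c + 1)*(c)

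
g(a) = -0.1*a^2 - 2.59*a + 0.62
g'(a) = -0.2*a - 2.59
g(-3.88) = 9.16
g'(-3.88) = -1.81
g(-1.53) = 4.35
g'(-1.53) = -2.28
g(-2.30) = 6.05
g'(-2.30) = -2.13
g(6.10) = -18.90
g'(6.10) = -3.81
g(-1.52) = 4.33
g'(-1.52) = -2.29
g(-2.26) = 5.96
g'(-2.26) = -2.14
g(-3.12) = 7.73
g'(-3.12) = -1.97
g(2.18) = -5.50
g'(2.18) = -3.03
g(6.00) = -18.52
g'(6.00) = -3.79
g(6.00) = -18.52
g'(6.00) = -3.79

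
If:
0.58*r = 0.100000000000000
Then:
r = 0.17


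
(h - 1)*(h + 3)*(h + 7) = h^3 + 9*h^2 + 11*h - 21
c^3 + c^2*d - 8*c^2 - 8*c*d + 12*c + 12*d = (c - 6)*(c - 2)*(c + d)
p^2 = p^2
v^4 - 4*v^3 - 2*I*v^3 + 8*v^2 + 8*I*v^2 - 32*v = v*(v - 4)*(v - 4*I)*(v + 2*I)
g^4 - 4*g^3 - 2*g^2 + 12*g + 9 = (g - 3)^2*(g + 1)^2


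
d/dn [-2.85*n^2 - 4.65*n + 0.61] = -5.7*n - 4.65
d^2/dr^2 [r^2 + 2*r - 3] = 2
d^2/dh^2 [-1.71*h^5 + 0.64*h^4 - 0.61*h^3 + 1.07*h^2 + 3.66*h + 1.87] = -34.2*h^3 + 7.68*h^2 - 3.66*h + 2.14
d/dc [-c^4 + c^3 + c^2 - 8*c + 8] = -4*c^3 + 3*c^2 + 2*c - 8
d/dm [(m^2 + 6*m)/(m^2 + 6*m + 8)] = 16*(m + 3)/(m^4 + 12*m^3 + 52*m^2 + 96*m + 64)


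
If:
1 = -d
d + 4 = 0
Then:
No Solution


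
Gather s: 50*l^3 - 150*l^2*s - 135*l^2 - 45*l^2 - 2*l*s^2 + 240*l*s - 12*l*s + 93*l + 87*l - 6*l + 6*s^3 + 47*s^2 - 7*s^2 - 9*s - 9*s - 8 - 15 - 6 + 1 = 50*l^3 - 180*l^2 + 174*l + 6*s^3 + s^2*(40 - 2*l) + s*(-150*l^2 + 228*l - 18) - 28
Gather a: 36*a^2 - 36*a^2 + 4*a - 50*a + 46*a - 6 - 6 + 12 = 0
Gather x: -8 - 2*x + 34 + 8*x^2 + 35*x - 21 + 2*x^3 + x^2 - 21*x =2*x^3 + 9*x^2 + 12*x + 5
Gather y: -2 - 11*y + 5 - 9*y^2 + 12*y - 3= -9*y^2 + y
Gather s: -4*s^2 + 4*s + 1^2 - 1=-4*s^2 + 4*s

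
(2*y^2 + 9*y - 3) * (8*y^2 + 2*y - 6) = 16*y^4 + 76*y^3 - 18*y^2 - 60*y + 18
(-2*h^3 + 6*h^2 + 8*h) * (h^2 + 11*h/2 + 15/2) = -2*h^5 - 5*h^4 + 26*h^3 + 89*h^2 + 60*h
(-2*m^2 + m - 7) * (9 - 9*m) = 18*m^3 - 27*m^2 + 72*m - 63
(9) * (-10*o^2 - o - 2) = -90*o^2 - 9*o - 18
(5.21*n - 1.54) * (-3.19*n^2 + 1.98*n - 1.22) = -16.6199*n^3 + 15.2284*n^2 - 9.4054*n + 1.8788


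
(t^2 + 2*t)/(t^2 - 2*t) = (t + 2)/(t - 2)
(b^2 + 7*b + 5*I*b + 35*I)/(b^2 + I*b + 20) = (b + 7)/(b - 4*I)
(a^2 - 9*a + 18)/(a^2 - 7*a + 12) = (a - 6)/(a - 4)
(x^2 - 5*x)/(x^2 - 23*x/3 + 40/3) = 3*x/(3*x - 8)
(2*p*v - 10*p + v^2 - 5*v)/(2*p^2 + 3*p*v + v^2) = (v - 5)/(p + v)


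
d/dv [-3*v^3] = -9*v^2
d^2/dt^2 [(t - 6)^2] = 2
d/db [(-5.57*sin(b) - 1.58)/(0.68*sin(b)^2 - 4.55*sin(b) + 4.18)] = (3.7876*sin(b)^2 + 2.1488*sin(b) - 30.4716)*cos(b)/(0.4624*sin(b)^4 - 6.188*sin(b)^3 + 26.3873*sin(b)^2 - 38.038*sin(b) + 17.4724)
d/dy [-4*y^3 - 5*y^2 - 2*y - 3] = -12*y^2 - 10*y - 2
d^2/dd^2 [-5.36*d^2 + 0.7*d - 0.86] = -10.7200000000000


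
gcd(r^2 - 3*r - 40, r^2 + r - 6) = 1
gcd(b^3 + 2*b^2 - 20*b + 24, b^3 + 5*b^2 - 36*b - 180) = b + 6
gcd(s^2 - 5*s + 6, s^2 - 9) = s - 3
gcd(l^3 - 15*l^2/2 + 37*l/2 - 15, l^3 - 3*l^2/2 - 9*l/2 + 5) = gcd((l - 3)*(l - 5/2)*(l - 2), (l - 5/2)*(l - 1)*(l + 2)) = l - 5/2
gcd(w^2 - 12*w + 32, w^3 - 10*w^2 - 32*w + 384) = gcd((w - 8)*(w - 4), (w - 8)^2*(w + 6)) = w - 8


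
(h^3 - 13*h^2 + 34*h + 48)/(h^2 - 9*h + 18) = (h^2 - 7*h - 8)/(h - 3)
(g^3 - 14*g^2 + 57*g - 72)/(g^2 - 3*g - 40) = (g^2 - 6*g + 9)/(g + 5)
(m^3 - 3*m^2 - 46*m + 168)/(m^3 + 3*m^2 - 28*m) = (m - 6)/m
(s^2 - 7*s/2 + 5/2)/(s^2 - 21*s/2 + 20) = (s - 1)/(s - 8)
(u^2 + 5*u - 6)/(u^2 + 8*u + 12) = (u - 1)/(u + 2)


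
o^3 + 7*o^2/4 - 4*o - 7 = (o - 2)*(o + 7/4)*(o + 2)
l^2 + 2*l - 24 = (l - 4)*(l + 6)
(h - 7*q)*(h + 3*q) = h^2 - 4*h*q - 21*q^2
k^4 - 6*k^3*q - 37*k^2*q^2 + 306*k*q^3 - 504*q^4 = (k - 6*q)*(k - 4*q)*(k - 3*q)*(k + 7*q)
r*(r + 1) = r^2 + r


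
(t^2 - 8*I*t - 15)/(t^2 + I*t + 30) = (t - 3*I)/(t + 6*I)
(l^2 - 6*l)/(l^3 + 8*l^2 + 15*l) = (l - 6)/(l^2 + 8*l + 15)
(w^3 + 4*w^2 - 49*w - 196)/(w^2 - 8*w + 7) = (w^2 + 11*w + 28)/(w - 1)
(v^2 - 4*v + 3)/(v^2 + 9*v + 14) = (v^2 - 4*v + 3)/(v^2 + 9*v + 14)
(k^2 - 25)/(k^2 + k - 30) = (k + 5)/(k + 6)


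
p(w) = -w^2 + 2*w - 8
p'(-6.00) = 14.00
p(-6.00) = -56.00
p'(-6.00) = 14.00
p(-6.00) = -56.00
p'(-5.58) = 13.16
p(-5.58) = -50.30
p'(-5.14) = 12.28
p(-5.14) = -44.70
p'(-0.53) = 3.06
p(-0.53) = -9.34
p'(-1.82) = 5.64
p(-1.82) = -14.95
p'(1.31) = -0.62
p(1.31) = -7.10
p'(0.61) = 0.78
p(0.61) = -7.15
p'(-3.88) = 9.76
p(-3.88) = -30.81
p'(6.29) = -10.58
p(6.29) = -34.98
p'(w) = 2 - 2*w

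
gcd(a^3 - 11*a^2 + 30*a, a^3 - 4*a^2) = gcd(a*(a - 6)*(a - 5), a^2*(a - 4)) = a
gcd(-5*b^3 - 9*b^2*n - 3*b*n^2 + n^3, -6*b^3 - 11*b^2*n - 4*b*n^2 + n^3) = b^2 + 2*b*n + n^2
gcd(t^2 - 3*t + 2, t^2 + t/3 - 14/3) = t - 2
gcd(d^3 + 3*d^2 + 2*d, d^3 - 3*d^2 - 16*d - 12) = d^2 + 3*d + 2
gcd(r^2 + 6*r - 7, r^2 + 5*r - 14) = r + 7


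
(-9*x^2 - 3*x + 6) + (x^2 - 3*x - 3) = -8*x^2 - 6*x + 3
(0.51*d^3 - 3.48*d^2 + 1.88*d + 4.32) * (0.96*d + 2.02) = 0.4896*d^4 - 2.3106*d^3 - 5.2248*d^2 + 7.9448*d + 8.7264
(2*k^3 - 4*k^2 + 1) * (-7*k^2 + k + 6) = -14*k^5 + 30*k^4 + 8*k^3 - 31*k^2 + k + 6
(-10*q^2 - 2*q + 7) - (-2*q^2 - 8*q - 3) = -8*q^2 + 6*q + 10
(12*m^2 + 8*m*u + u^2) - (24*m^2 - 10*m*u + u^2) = -12*m^2 + 18*m*u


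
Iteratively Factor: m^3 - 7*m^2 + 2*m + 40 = (m + 2)*(m^2 - 9*m + 20) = (m - 4)*(m + 2)*(m - 5)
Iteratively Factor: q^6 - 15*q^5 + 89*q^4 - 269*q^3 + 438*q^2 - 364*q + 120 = (q - 2)*(q^5 - 13*q^4 + 63*q^3 - 143*q^2 + 152*q - 60) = (q - 3)*(q - 2)*(q^4 - 10*q^3 + 33*q^2 - 44*q + 20) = (q - 3)*(q - 2)^2*(q^3 - 8*q^2 + 17*q - 10) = (q - 3)*(q - 2)^2*(q - 1)*(q^2 - 7*q + 10) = (q - 5)*(q - 3)*(q - 2)^2*(q - 1)*(q - 2)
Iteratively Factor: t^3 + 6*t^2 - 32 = (t + 4)*(t^2 + 2*t - 8) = (t - 2)*(t + 4)*(t + 4)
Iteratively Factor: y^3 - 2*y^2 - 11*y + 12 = (y - 1)*(y^2 - y - 12) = (y - 4)*(y - 1)*(y + 3)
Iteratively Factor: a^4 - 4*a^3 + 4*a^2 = (a)*(a^3 - 4*a^2 + 4*a) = a^2*(a^2 - 4*a + 4) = a^2*(a - 2)*(a - 2)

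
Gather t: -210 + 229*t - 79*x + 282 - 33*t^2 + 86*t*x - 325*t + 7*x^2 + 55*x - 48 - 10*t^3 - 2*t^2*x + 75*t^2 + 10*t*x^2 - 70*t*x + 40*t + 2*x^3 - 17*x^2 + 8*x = -10*t^3 + t^2*(42 - 2*x) + t*(10*x^2 + 16*x - 56) + 2*x^3 - 10*x^2 - 16*x + 24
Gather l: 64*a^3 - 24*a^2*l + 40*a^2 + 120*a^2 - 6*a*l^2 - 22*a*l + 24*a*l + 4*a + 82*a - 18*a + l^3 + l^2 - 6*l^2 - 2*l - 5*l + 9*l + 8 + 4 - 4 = 64*a^3 + 160*a^2 + 68*a + l^3 + l^2*(-6*a - 5) + l*(-24*a^2 + 2*a + 2) + 8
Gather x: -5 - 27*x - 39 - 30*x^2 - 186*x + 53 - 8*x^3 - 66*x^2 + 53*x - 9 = -8*x^3 - 96*x^2 - 160*x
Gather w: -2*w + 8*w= 6*w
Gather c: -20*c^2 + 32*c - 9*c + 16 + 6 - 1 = -20*c^2 + 23*c + 21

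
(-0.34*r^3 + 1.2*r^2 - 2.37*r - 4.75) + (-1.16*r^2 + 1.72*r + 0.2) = -0.34*r^3 + 0.04*r^2 - 0.65*r - 4.55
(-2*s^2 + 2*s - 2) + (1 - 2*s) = -2*s^2 - 1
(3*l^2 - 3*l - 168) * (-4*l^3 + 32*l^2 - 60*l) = -12*l^5 + 108*l^4 + 396*l^3 - 5196*l^2 + 10080*l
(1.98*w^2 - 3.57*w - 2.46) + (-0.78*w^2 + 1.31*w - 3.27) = 1.2*w^2 - 2.26*w - 5.73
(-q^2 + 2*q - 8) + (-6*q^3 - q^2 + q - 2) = -6*q^3 - 2*q^2 + 3*q - 10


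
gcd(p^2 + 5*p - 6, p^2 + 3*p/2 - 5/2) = p - 1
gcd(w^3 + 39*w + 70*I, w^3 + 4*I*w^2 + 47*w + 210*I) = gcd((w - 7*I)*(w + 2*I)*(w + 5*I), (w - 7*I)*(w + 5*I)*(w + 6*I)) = w^2 - 2*I*w + 35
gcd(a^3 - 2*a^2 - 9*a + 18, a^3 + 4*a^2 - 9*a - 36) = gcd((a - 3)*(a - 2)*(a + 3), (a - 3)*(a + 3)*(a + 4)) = a^2 - 9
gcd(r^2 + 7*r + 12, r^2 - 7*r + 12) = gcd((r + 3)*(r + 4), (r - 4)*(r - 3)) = 1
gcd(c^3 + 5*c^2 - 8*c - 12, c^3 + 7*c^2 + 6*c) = c^2 + 7*c + 6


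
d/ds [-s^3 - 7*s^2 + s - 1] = -3*s^2 - 14*s + 1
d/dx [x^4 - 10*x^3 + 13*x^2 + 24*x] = 4*x^3 - 30*x^2 + 26*x + 24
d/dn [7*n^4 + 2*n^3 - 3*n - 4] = 28*n^3 + 6*n^2 - 3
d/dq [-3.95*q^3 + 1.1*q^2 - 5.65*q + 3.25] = -11.85*q^2 + 2.2*q - 5.65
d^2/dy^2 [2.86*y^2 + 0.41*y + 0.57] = 5.72000000000000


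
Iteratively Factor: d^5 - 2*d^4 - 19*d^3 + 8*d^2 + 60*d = (d)*(d^4 - 2*d^3 - 19*d^2 + 8*d + 60) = d*(d + 2)*(d^3 - 4*d^2 - 11*d + 30) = d*(d + 2)*(d + 3)*(d^2 - 7*d + 10) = d*(d - 5)*(d + 2)*(d + 3)*(d - 2)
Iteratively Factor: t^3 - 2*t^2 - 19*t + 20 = (t + 4)*(t^2 - 6*t + 5) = (t - 5)*(t + 4)*(t - 1)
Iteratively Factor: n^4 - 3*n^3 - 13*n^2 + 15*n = (n - 5)*(n^3 + 2*n^2 - 3*n) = n*(n - 5)*(n^2 + 2*n - 3) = n*(n - 5)*(n + 3)*(n - 1)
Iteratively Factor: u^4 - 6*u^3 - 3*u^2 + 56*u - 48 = (u - 4)*(u^3 - 2*u^2 - 11*u + 12) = (u - 4)*(u + 3)*(u^2 - 5*u + 4) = (u - 4)^2*(u + 3)*(u - 1)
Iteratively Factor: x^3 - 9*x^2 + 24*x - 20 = (x - 2)*(x^2 - 7*x + 10) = (x - 2)^2*(x - 5)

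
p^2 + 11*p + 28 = (p + 4)*(p + 7)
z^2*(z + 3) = z^3 + 3*z^2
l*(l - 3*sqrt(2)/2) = l^2 - 3*sqrt(2)*l/2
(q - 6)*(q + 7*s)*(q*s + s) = q^3*s + 7*q^2*s^2 - 5*q^2*s - 35*q*s^2 - 6*q*s - 42*s^2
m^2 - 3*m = m*(m - 3)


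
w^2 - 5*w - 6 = (w - 6)*(w + 1)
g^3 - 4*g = g*(g - 2)*(g + 2)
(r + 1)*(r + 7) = r^2 + 8*r + 7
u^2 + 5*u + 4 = (u + 1)*(u + 4)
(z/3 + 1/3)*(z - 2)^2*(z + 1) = z^4/3 - 2*z^3/3 - z^2 + 4*z/3 + 4/3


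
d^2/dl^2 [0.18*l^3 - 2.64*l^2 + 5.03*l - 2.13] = 1.08*l - 5.28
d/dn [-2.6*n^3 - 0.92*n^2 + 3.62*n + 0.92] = -7.8*n^2 - 1.84*n + 3.62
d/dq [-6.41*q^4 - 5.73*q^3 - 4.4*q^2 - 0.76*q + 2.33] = -25.64*q^3 - 17.19*q^2 - 8.8*q - 0.76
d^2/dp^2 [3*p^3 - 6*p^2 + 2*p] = 18*p - 12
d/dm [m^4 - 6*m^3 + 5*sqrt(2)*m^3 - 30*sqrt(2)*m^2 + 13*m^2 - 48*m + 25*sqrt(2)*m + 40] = 4*m^3 - 18*m^2 + 15*sqrt(2)*m^2 - 60*sqrt(2)*m + 26*m - 48 + 25*sqrt(2)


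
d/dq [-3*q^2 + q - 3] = 1 - 6*q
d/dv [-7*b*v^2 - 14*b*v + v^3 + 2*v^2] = -14*b*v - 14*b + 3*v^2 + 4*v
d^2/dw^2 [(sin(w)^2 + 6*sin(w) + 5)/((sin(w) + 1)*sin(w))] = 5*(cos(w)^2 + 1)/sin(w)^3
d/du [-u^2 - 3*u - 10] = -2*u - 3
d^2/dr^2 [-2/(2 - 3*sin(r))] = 6*(-3*sin(r)^2 - 2*sin(r) + 6)/(3*sin(r) - 2)^3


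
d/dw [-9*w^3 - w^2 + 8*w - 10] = -27*w^2 - 2*w + 8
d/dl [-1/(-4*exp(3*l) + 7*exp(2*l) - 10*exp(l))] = 2*(-6*exp(2*l) + 7*exp(l) - 5)*exp(-l)/(4*exp(2*l) - 7*exp(l) + 10)^2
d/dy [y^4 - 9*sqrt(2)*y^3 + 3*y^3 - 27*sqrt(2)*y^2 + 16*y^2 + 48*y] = 4*y^3 - 27*sqrt(2)*y^2 + 9*y^2 - 54*sqrt(2)*y + 32*y + 48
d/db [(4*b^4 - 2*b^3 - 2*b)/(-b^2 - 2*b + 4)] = 2*(-4*b^5 - 11*b^4 + 36*b^3 - 13*b^2 - 4)/(b^4 + 4*b^3 - 4*b^2 - 16*b + 16)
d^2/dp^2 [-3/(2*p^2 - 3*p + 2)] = 6*(4*p^2 - 6*p - (4*p - 3)^2 + 4)/(2*p^2 - 3*p + 2)^3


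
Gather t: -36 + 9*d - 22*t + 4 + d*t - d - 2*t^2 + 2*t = 8*d - 2*t^2 + t*(d - 20) - 32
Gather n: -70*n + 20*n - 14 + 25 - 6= 5 - 50*n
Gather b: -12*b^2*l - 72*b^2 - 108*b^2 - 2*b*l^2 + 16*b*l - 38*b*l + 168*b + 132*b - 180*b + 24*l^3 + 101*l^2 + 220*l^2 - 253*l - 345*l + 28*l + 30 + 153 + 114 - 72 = b^2*(-12*l - 180) + b*(-2*l^2 - 22*l + 120) + 24*l^3 + 321*l^2 - 570*l + 225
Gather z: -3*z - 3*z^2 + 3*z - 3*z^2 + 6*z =-6*z^2 + 6*z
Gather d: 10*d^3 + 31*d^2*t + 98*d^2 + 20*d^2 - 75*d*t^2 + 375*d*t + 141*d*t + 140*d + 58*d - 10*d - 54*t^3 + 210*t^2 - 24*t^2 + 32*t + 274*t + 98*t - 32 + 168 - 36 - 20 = 10*d^3 + d^2*(31*t + 118) + d*(-75*t^2 + 516*t + 188) - 54*t^3 + 186*t^2 + 404*t + 80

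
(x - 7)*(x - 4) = x^2 - 11*x + 28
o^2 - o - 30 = (o - 6)*(o + 5)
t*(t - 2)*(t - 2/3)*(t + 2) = t^4 - 2*t^3/3 - 4*t^2 + 8*t/3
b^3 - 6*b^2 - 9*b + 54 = (b - 6)*(b - 3)*(b + 3)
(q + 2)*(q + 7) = q^2 + 9*q + 14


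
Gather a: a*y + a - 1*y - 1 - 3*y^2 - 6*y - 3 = a*(y + 1) - 3*y^2 - 7*y - 4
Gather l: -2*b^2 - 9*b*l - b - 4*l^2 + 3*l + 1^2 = -2*b^2 - b - 4*l^2 + l*(3 - 9*b) + 1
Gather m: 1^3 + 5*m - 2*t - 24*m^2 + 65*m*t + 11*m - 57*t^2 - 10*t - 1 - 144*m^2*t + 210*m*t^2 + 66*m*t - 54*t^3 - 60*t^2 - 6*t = m^2*(-144*t - 24) + m*(210*t^2 + 131*t + 16) - 54*t^3 - 117*t^2 - 18*t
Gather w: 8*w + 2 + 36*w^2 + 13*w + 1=36*w^2 + 21*w + 3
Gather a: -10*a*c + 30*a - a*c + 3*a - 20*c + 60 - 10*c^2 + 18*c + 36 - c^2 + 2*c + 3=a*(33 - 11*c) - 11*c^2 + 99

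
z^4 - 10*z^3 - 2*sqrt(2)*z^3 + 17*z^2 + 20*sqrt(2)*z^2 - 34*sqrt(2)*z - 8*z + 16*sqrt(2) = (z - 8)*(z - 1)^2*(z - 2*sqrt(2))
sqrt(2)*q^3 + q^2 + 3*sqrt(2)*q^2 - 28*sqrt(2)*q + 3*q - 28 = (q - 4)*(q + 7)*(sqrt(2)*q + 1)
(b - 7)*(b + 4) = b^2 - 3*b - 28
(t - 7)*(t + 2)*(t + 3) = t^3 - 2*t^2 - 29*t - 42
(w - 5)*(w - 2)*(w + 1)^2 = w^4 - 5*w^3 - 3*w^2 + 13*w + 10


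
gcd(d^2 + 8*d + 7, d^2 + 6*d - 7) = d + 7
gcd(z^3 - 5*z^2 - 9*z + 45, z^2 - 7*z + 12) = z - 3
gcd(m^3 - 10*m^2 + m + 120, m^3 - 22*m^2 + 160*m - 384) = m - 8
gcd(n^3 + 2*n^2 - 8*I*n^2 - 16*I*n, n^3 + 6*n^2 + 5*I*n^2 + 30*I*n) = n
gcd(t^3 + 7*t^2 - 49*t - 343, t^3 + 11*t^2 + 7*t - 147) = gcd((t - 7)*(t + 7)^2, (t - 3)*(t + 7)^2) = t^2 + 14*t + 49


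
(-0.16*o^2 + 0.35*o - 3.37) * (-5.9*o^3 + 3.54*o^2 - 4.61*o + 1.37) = 0.944*o^5 - 2.6314*o^4 + 21.8596*o^3 - 13.7625*o^2 + 16.0152*o - 4.6169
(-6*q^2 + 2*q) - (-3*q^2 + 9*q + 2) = -3*q^2 - 7*q - 2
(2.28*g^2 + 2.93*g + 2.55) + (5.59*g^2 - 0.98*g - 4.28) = 7.87*g^2 + 1.95*g - 1.73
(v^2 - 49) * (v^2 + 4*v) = v^4 + 4*v^3 - 49*v^2 - 196*v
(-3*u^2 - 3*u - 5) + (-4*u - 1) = -3*u^2 - 7*u - 6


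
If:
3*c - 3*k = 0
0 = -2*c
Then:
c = 0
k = 0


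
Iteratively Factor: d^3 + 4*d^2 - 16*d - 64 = (d + 4)*(d^2 - 16) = (d - 4)*(d + 4)*(d + 4)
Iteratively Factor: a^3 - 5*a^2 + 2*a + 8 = (a - 2)*(a^2 - 3*a - 4) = (a - 2)*(a + 1)*(a - 4)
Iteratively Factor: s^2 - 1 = (s + 1)*(s - 1)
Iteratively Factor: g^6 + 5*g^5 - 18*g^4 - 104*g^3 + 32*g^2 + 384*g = (g + 4)*(g^5 + g^4 - 22*g^3 - 16*g^2 + 96*g) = g*(g + 4)*(g^4 + g^3 - 22*g^2 - 16*g + 96) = g*(g + 4)^2*(g^3 - 3*g^2 - 10*g + 24) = g*(g + 3)*(g + 4)^2*(g^2 - 6*g + 8) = g*(g - 2)*(g + 3)*(g + 4)^2*(g - 4)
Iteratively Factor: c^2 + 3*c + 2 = (c + 2)*(c + 1)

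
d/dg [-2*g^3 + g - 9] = 1 - 6*g^2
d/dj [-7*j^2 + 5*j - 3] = 5 - 14*j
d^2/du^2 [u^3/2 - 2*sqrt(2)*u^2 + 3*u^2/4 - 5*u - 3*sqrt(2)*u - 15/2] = 3*u - 4*sqrt(2) + 3/2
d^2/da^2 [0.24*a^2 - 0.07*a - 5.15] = 0.480000000000000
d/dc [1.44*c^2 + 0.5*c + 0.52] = 2.88*c + 0.5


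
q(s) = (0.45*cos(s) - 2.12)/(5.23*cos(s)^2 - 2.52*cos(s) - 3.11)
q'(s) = (10.46*sin(s)*cos(s) - 2.52*sin(s))*(0.45*cos(s) - 2.12)/(5.23*cos(s)^2 - 2.52*cos(s) - 3.11)^2 - 0.45*sin(s)/(5.23*cos(s)^2 - 2.52*cos(s) - 3.11)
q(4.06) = -6.89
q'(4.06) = -138.74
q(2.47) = -1.20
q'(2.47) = 3.72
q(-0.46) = 1.47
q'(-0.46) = 3.65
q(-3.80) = -1.15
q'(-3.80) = 3.39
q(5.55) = 0.85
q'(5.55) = 1.29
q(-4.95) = 0.59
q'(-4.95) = 0.14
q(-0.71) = 0.88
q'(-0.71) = 1.40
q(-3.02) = -0.56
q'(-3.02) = -0.18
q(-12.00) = 1.15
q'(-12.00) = -2.42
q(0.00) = 4.18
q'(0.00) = 0.00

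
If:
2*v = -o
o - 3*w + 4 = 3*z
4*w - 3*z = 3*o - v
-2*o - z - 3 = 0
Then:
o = -158/71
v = 79/71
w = -61/71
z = 103/71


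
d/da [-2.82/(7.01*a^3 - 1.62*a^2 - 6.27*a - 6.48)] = (59.3046*a^2 - 9.1368*a - 17.6814)/(-7.01*a^3 + 1.62*a^2 + 6.27*a + 6.48)^2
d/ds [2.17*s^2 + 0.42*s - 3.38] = 4.34*s + 0.42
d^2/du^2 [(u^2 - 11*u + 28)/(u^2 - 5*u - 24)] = 4*(-3*u^3 + 78*u^2 - 606*u + 1634)/(u^6 - 15*u^5 + 3*u^4 + 595*u^3 - 72*u^2 - 8640*u - 13824)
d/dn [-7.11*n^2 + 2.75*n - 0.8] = 2.75 - 14.22*n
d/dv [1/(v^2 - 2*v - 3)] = 2*(1 - v)/(-v^2 + 2*v + 3)^2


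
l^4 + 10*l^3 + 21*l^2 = l^2*(l + 3)*(l + 7)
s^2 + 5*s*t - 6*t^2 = (s - t)*(s + 6*t)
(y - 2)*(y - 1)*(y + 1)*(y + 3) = y^4 + y^3 - 7*y^2 - y + 6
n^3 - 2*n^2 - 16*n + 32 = (n - 4)*(n - 2)*(n + 4)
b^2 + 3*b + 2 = (b + 1)*(b + 2)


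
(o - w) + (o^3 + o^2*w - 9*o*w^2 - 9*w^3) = o^3 + o^2*w - 9*o*w^2 + o - 9*w^3 - w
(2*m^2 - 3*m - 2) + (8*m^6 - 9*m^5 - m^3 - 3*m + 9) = 8*m^6 - 9*m^5 - m^3 + 2*m^2 - 6*m + 7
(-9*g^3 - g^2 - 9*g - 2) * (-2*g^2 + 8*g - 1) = 18*g^5 - 70*g^4 + 19*g^3 - 67*g^2 - 7*g + 2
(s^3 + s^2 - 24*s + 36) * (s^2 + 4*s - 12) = s^5 + 5*s^4 - 32*s^3 - 72*s^2 + 432*s - 432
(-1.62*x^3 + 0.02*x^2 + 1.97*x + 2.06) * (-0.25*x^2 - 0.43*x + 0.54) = 0.405*x^5 + 0.6916*x^4 - 1.3759*x^3 - 1.3513*x^2 + 0.178*x + 1.1124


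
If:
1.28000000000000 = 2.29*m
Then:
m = 0.56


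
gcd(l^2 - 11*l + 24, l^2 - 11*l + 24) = l^2 - 11*l + 24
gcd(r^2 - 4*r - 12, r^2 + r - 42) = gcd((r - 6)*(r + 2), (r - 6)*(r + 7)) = r - 6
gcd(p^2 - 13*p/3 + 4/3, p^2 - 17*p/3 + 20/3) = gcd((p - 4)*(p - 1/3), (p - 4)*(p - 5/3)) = p - 4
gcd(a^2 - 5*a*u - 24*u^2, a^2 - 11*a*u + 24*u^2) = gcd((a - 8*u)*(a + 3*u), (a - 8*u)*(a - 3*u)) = -a + 8*u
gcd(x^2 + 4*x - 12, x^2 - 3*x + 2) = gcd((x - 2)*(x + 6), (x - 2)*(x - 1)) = x - 2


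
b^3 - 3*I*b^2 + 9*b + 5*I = (b - 5*I)*(b + I)^2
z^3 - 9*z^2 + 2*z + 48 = (z - 8)*(z - 3)*(z + 2)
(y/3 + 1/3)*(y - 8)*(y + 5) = y^3/3 - 2*y^2/3 - 43*y/3 - 40/3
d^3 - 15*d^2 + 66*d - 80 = (d - 8)*(d - 5)*(d - 2)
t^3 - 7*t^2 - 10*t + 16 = (t - 8)*(t - 1)*(t + 2)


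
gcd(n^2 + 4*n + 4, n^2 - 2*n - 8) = n + 2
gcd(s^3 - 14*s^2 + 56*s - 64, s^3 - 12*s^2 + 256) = s - 8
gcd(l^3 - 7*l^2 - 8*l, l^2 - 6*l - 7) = l + 1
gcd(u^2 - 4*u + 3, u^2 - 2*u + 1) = u - 1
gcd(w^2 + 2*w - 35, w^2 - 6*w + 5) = w - 5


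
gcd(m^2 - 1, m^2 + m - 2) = m - 1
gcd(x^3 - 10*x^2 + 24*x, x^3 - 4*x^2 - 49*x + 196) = x - 4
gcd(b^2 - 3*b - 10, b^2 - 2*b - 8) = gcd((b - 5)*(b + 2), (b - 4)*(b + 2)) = b + 2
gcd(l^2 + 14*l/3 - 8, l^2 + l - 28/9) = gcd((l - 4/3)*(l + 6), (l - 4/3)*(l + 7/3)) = l - 4/3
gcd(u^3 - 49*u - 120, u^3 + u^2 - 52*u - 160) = u^2 - 3*u - 40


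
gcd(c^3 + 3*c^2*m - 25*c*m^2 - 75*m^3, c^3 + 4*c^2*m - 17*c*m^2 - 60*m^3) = c^2 + 8*c*m + 15*m^2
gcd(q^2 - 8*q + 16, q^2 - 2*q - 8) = q - 4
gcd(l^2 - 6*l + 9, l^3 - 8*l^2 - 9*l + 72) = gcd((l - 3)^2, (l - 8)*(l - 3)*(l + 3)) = l - 3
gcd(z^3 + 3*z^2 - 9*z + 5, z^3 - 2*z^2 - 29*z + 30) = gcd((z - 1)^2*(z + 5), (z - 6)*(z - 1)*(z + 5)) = z^2 + 4*z - 5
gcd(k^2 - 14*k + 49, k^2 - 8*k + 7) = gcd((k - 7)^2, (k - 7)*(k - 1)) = k - 7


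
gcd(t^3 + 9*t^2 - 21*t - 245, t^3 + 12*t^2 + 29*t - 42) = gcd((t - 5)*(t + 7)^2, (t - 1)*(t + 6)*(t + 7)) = t + 7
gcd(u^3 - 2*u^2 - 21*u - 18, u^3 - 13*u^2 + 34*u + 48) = u^2 - 5*u - 6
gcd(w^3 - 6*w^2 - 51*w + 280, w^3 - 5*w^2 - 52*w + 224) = w^2 - w - 56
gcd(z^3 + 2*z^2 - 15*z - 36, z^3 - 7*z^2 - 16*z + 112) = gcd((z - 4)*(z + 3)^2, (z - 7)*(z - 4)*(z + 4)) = z - 4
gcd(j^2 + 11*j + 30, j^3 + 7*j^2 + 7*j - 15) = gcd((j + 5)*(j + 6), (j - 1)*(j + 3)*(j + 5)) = j + 5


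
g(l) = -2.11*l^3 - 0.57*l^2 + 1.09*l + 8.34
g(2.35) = -19.63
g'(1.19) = -9.23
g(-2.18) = 25.12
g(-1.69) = 15.05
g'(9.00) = -521.90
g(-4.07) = 136.72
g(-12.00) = 3559.26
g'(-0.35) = 0.71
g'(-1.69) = -15.06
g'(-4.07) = -99.13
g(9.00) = -1566.21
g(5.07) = -275.77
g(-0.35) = 7.98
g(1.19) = 5.27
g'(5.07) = -167.40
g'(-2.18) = -26.51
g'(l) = -6.33*l^2 - 1.14*l + 1.09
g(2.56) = -28.01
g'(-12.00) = -896.75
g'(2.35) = -36.55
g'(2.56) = -43.31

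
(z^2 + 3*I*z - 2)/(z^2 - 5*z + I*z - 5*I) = (z + 2*I)/(z - 5)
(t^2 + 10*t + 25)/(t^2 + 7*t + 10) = (t + 5)/(t + 2)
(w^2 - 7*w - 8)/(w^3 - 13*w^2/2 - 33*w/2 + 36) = 2*(w + 1)/(2*w^2 + 3*w - 9)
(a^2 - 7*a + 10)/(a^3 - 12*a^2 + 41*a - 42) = (a - 5)/(a^2 - 10*a + 21)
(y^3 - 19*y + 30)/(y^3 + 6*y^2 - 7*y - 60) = (y - 2)/(y + 4)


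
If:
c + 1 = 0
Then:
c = -1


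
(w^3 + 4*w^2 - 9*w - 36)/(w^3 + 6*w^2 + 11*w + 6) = (w^2 + w - 12)/(w^2 + 3*w + 2)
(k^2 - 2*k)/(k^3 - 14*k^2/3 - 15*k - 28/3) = 3*k*(2 - k)/(-3*k^3 + 14*k^2 + 45*k + 28)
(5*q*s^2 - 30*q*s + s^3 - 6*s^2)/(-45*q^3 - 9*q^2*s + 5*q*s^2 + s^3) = s*(6 - s)/(9*q^2 - s^2)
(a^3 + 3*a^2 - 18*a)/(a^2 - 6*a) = (a^2 + 3*a - 18)/(a - 6)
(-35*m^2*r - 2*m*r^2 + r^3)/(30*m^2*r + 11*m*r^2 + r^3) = (-7*m + r)/(6*m + r)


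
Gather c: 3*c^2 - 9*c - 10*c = 3*c^2 - 19*c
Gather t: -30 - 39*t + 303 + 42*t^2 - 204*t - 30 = 42*t^2 - 243*t + 243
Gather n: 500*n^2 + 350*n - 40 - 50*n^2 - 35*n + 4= 450*n^2 + 315*n - 36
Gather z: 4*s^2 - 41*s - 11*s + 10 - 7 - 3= 4*s^2 - 52*s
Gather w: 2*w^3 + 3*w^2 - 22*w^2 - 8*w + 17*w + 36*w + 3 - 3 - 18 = 2*w^3 - 19*w^2 + 45*w - 18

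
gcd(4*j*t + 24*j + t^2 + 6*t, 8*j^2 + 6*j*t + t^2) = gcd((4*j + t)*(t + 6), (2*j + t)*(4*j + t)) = 4*j + t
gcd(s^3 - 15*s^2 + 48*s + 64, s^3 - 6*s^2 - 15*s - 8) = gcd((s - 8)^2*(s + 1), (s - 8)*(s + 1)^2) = s^2 - 7*s - 8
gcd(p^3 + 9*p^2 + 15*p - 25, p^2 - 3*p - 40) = p + 5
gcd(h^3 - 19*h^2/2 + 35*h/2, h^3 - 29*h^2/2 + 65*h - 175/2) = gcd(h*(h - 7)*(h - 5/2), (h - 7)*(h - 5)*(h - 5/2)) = h^2 - 19*h/2 + 35/2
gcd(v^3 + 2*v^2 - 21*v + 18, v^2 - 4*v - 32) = 1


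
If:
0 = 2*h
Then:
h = 0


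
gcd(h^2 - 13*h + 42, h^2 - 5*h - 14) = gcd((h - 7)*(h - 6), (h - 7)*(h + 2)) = h - 7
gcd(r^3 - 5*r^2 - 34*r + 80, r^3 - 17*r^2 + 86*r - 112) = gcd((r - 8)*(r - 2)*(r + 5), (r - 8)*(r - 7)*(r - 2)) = r^2 - 10*r + 16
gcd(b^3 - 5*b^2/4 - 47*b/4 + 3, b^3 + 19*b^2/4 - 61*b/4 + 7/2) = b - 1/4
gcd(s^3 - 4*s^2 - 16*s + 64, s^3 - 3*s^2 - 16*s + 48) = s^2 - 16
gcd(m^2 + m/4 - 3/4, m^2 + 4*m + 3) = m + 1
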